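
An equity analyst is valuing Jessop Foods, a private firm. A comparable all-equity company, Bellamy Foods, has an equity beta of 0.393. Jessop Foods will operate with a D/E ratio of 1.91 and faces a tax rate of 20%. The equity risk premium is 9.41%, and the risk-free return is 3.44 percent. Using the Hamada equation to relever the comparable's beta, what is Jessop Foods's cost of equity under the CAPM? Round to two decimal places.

β_L = β_U × [1 + (1 − t)(D/E)] = 0.393 × [1 + (1 − 0.20) × 1.91]
    = 0.393 × [1 + 0.80 × 1.91] = 0.393 × 2.5280 = 0.9935
E(R) = R_f + β_L × MRP = 3.44% + 0.9935 × 9.41% = 12.79%

12.79%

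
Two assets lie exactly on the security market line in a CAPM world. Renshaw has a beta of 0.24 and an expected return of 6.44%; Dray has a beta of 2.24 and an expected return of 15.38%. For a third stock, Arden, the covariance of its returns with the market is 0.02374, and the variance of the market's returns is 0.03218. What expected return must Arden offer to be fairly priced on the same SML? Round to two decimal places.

MRP = (15.38% − 6.44%) / (2.24 − 0.24) = 4.4700%
R_f = 6.44% − 0.24 × 4.4700% = 5.3672%
β_Arden = Cov / Var(R_m) = 0.02374 / 0.03218 = 0.7377
E(R_Arden) = R_f + β × MRP = 5.3672% + 0.7377 × 4.4700% = 8.66%

8.66%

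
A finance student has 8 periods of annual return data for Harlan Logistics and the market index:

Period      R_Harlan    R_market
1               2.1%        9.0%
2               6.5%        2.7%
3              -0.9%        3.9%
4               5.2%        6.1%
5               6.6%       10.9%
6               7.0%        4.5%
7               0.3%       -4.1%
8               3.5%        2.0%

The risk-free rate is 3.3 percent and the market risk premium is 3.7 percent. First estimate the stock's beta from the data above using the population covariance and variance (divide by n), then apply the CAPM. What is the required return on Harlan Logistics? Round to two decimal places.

4.34%

Mean R_i = (2.1 + 6.5 − 0.9 + 5.2 + 6.6 + 7.0 + 0.3 + 3.5) / 8 = 3.7875%
Mean R_m = (9.0 + 2.7 + 3.9 + 6.1 + 10.9 + 4.5 − 4.1 + 2.0) / 8 = 4.3750%
Σ(R_i − R̄_i)(R_m − R̄_m) = 41.3075  ⇒  Cov = 41.3075 / 8 = 5.1634
Σ(R_m − R̄_m)² = 147.4550  ⇒  Var(R_m) = 147.4550 / 8 = 18.4319
β = Cov / Var(R_m) = 5.1634 / 18.4319 = 0.2801
E(R) = R_f + β × MRP = 3.3% + 0.2801 × 3.7% = 4.34%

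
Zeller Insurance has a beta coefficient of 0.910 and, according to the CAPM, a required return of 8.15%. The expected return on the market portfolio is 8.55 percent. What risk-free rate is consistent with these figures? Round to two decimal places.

E(R) = R_f + β(E(R_m) − R_f) = R_f(1 − β) + β·E(R_m)
8.15% = R_f × (1 − 0.910) + 0.910 × 8.55%
8.15% = R_f × 0.090 + 7.78050%
R_f = (8.15% − 7.78050%) / 0.090 = 4.11%

4.11%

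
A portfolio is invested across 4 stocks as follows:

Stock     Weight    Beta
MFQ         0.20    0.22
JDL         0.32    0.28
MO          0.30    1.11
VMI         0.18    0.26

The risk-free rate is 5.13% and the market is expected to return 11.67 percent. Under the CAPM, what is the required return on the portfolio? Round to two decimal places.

8.49%

β_P = Σ w_i β_i = 0.20×0.22 + 0.32×0.28 + 0.30×1.11 + 0.18×0.26 = 0.5134
MRP = 11.67% − 5.13% = 6.54%
E(R_P) = R_f + β_P × MRP = 5.13% + 0.5134 × 6.54% = 8.49%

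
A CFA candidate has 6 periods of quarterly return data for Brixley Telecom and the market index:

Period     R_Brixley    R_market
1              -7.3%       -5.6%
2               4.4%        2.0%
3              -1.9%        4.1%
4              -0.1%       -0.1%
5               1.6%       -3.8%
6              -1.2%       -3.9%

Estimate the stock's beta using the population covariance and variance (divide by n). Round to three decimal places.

0.480

Mean R_i = (-7.3 + 4.4 − 1.9 − 0.1 + 1.6 − 1.2) / 6 = -0.7500%
Mean R_m = (-5.6 + 2.0 + 4.1 − 0.1 − 3.8 − 3.9) / 6 = -1.2167%
Σ(R_i − R̄_i)(R_m − R̄_m) = 35.0250  ⇒  Cov = 35.0250 / 6 = 5.8375
Σ(R_m − R̄_m)² = 72.9483  ⇒  Var(R_m) = 72.9483 / 6 = 12.1581
β = Cov / Var(R_m) = 5.8375 / 12.1581 = 0.4801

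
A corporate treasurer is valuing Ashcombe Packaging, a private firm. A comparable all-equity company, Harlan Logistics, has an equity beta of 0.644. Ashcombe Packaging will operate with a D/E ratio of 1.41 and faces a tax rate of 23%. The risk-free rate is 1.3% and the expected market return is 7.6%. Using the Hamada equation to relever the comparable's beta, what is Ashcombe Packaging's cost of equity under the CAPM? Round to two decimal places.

9.76%

β_L = β_U × [1 + (1 − t)(D/E)] = 0.644 × [1 + (1 − 0.23) × 1.41]
    = 0.644 × [1 + 0.77 × 1.41] = 0.644 × 2.0857 = 1.3432
MRP = 7.6% − 1.3% = 6.30%
E(R) = R_f + β_L × MRP = 1.3% + 1.3432 × 6.3% = 9.76%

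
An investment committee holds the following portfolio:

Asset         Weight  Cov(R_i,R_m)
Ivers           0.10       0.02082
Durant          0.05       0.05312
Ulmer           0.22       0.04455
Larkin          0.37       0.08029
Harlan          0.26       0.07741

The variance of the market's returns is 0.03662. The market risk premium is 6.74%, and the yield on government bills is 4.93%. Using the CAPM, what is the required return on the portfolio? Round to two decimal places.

16.78%

β_Ivers = 0.02082 / 0.03662 = 0.5685
β_Durant = 0.05312 / 0.03662 = 1.4506
β_Ulmer = 0.04455 / 0.03662 = 1.2165
β_Larkin = 0.08029 / 0.03662 = 2.1925
β_Harlan = 0.07741 / 0.03662 = 2.1139
β_P = Σ w_i β_i = 0.10×0.5685 + 0.05×1.4506 + 0.22×1.2165 + 0.37×2.1925 + 0.26×2.1139 = 1.7578
E(R_P) = R_f + β_P × MRP = 4.93% + 1.7578 × 6.74% = 16.78%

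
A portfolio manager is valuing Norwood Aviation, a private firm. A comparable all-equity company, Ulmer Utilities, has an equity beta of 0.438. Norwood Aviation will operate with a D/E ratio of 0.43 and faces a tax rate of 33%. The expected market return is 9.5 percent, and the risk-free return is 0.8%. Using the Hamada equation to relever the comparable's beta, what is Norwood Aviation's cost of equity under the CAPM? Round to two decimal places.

5.71%

β_L = β_U × [1 + (1 − t)(D/E)] = 0.438 × [1 + (1 − 0.33) × 0.43]
    = 0.438 × [1 + 0.67 × 0.43] = 0.438 × 1.2881 = 0.5642
MRP = 9.5% − 0.8% = 8.70%
E(R) = R_f + β_L × MRP = 0.8% + 0.5642 × 8.7% = 5.71%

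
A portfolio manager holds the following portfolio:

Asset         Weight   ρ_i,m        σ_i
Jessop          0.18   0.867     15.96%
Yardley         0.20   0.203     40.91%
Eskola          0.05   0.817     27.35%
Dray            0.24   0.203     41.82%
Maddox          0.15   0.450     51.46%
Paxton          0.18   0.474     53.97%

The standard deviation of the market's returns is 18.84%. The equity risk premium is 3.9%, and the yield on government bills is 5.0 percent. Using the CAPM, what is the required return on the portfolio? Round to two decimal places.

β_Jessop = 0.867 × 15.96% / 18.84% = 0.7345
β_Yardley = 0.203 × 40.91% / 18.84% = 0.4408
β_Eskola = 0.817 × 27.35% / 18.84% = 1.1860
β_Dray = 0.203 × 41.82% / 18.84% = 0.4506
β_Maddox = 0.450 × 51.46% / 18.84% = 1.2291
β_Paxton = 0.474 × 53.97% / 18.84% = 1.3578
β_P = Σ w_i β_i = 0.18×0.7345 + 0.20×0.4408 + 0.05×1.1860 + 0.24×0.4506 + 0.15×1.2291 + 0.18×1.3578 = 0.8166
E(R_P) = R_f + β_P × MRP = 5.0% + 0.8166 × 3.9% = 8.18%

8.18%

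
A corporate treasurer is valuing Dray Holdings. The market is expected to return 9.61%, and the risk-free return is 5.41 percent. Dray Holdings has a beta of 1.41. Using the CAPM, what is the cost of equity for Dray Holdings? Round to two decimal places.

Market risk premium = E(R_m) − R_f = 9.61% − 5.41% = 4.20%
E(R) = R_f + β × MRP = 5.41% + 1.41 × 4.20% = 11.33%

11.33%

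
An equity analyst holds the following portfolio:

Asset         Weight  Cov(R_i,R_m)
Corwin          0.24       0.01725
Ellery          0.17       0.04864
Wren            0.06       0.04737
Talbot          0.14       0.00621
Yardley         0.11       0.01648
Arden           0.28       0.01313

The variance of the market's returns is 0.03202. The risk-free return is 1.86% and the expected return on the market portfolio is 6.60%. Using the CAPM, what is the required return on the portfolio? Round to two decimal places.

β_Corwin = 0.01725 / 0.03202 = 0.5387
β_Ellery = 0.04864 / 0.03202 = 1.5191
β_Wren = 0.04737 / 0.03202 = 1.4794
β_Talbot = 0.00621 / 0.03202 = 0.1939
β_Yardley = 0.01648 / 0.03202 = 0.5147
β_Arden = 0.01313 / 0.03202 = 0.4101
β_P = Σ w_i β_i = 0.24×0.5387 + 0.17×1.5191 + 0.06×1.4794 + 0.14×0.1939 + 0.11×0.5147 + 0.28×0.4101 = 0.6749
MRP = 6.60% − 1.86% = 4.74%
E(R_P) = R_f + β_P × MRP = 1.86% + 0.6749 × 4.74% = 5.06%

5.06%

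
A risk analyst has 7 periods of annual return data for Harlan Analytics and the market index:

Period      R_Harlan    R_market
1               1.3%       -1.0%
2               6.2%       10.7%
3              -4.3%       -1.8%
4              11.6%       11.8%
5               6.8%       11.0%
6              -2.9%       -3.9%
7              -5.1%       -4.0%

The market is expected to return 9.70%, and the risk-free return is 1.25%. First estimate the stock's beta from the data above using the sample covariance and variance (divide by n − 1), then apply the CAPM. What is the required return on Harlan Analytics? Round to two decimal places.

Mean R_i = (1.3 + 6.2 − 4.3 + 11.6 + 6.8 − 2.9 − 5.1) / 7 = 1.9429%
Mean R_m = (-1.0 + 10.7 − 1.8 + 11.8 + 11.0 − 3.9 − 4.0) / 7 = 3.2571%
Σ(R_i − R̄_i)(R_m − R̄_m) = 271.8729  ⇒  Cov = 271.8729 / 6 = 45.3122
Σ(R_m − R̄_m)² = 335.9171  ⇒  Var(R_m) = 335.9171 / 6 = 55.9862
β = Cov / Var(R_m) = 45.3122 / 55.9862 = 0.8093
MRP = 9.70% − 1.25% = 8.45%
E(R) = R_f + β × MRP = 1.25% + 0.8093 × 8.45% = 8.09%

8.09%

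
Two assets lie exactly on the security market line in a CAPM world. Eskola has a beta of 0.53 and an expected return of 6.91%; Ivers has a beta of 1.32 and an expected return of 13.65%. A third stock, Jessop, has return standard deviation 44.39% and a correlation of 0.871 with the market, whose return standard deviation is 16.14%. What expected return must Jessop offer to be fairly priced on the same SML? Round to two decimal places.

22.83%

MRP = (13.65% − 6.91%) / (1.32 − 0.53) = 8.5316%
R_f = 6.91% − 0.53 × 8.5316% = 2.3883%
β_Jessop = ρ·σ_i/σ_m = 0.871 × 44.39 / 16.14 = 2.3955
E(R_Jessop) = R_f + β × MRP = 2.3883% + 2.3955 × 8.5316% = 22.83%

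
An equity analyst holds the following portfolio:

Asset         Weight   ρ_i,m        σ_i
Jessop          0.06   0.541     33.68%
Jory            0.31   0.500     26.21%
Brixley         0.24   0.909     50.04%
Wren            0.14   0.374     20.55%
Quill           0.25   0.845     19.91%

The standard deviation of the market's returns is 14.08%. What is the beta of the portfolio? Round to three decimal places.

β_Jessop = 0.541 × 33.68% / 14.08% = 1.2941
β_Jory = 0.500 × 26.21% / 14.08% = 0.9308
β_Brixley = 0.909 × 50.04% / 14.08% = 3.2306
β_Wren = 0.374 × 20.55% / 14.08% = 0.5459
β_Quill = 0.845 × 19.91% / 14.08% = 1.1949
β_P = Σ w_i β_i = 0.06×1.2941 + 0.31×0.9308 + 0.24×3.2306 + 0.14×0.5459 + 0.25×1.1949 = 1.5167

1.517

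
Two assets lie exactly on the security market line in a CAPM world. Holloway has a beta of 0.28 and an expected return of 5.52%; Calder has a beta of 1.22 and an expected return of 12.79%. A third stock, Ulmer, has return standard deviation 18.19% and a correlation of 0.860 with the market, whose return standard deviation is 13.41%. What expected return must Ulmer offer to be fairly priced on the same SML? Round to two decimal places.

MRP = (12.79% − 5.52%) / (1.22 − 0.28) = 7.7340%
R_f = 5.52% − 0.28 × 7.7340% = 3.3545%
β_Ulmer = ρ·σ_i/σ_m = 0.860 × 18.19 / 13.41 = 1.1665
E(R_Ulmer) = R_f + β × MRP = 3.3545% + 1.1665 × 7.7340% = 12.38%

12.38%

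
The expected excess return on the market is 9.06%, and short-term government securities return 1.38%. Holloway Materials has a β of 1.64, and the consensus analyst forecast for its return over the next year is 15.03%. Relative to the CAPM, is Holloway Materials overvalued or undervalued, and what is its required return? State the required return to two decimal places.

Required return = R_f + β·MRP = 1.38% + 1.64 × 9.06% = 16.24%
Forecast 15.03% < required 16.24% → the stock plots below the SML → overvalued.

Overvalued; required return 16.24%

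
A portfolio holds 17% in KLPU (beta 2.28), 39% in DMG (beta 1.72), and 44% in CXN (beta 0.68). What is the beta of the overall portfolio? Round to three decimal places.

β_P = Σ w_i β_i = 0.17×2.28 + 0.39×1.72 + 0.44×0.68 = 1.3576

1.358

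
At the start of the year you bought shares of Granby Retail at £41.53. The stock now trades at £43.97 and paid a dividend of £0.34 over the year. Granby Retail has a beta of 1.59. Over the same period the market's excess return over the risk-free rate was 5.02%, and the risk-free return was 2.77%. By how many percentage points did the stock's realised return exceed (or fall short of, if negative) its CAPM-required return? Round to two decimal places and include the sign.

Realised HPR = (P1 + D1 − P0) / P0 = (43.97 + 0.34 − 41.53) / 41.53 = 2.78 / 41.53 = 6.6940%
CAPM required = R_f + β·MRP = 2.77% + 1.59 × 5.02% = 10.7518%
α = realised − required = 6.6940% − 10.7518% = -4.06%

-4.06%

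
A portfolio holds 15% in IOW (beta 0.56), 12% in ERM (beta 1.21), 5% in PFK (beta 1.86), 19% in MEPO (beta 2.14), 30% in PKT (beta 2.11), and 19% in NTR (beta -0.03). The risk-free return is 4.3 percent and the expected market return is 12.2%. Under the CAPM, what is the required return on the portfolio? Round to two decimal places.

15.01%

β_P = Σ w_i β_i = 0.15×0.56 + 0.12×1.21 + 0.05×1.86 + 0.19×2.14 + 0.30×2.11 + 0.19×-0.03 = 1.3561
MRP = 12.2% − 4.3% = 7.90%
E(R_P) = R_f + β_P × MRP = 4.3% + 1.3561 × 7.9% = 15.01%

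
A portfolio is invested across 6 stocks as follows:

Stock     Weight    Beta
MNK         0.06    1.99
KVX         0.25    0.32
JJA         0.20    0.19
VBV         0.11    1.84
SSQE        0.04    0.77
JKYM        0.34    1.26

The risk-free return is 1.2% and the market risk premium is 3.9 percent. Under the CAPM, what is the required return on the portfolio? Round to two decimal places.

4.71%

β_P = Σ w_i β_i = 0.06×1.99 + 0.25×0.32 + 0.20×0.19 + 0.11×1.84 + 0.04×0.77 + 0.34×1.26 = 0.8990
E(R_P) = R_f + β_P × MRP = 1.2% + 0.8990 × 3.9% = 4.71%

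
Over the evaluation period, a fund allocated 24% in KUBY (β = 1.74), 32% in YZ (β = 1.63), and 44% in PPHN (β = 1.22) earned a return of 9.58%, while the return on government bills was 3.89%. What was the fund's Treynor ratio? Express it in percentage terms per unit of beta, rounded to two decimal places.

3.86%

β_P = 0.24×1.74 + 0.32×1.63 + 0.44×1.22 = 1.4760
Treynor = (R_P − R_f) / β_P = (9.58% − 3.89%) / 1.4760 = 5.69% / 1.4760 = 3.86%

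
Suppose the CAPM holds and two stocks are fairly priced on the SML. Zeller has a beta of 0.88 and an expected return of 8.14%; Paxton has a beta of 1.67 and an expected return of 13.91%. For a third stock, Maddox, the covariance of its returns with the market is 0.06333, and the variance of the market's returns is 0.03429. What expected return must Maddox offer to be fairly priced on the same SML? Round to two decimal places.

MRP = (13.91% − 8.14%) / (1.67 − 0.88) = 7.3038%
R_f = 8.14% − 0.88 × 7.3038% = 1.7127%
β_Maddox = Cov / Var(R_m) = 0.06333 / 0.03429 = 1.8469
E(R_Maddox) = R_f + β × MRP = 1.7127% + 1.8469 × 7.3038% = 15.20%

15.20%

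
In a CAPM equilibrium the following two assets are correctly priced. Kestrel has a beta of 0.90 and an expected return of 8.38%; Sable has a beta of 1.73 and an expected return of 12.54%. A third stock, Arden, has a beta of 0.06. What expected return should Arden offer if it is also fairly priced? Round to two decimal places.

MRP (SML slope) = (12.54% − 8.38%) / (1.73 − 0.90) = 4.16% / 0.83 = 5.0120%
R_f (intercept) = 8.38% − 0.90 × 5.0120% = 3.8692%
E(R_Arden) = R_f + β × MRP = 3.8692% + 0.06 × 5.0120% = 4.17%

4.17%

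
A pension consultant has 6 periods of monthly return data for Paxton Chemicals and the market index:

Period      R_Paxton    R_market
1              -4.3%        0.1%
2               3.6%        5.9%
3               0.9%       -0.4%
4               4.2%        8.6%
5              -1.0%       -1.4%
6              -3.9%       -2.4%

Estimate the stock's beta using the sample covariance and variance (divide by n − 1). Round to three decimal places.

0.691

Mean R_i = (-4.3 + 3.6 + 0.9 + 4.2 − 1.0 − 3.9) / 6 = -0.0833%
Mean R_m = (0.1 + 5.9 − 0.4 + 8.6 − 1.4 − 2.4) / 6 = 1.7333%
Σ(R_i − R̄_i)(R_m − R̄_m) = 68.1967  ⇒  Cov = 68.1967 / 5 = 13.6393
Σ(R_m − R̄_m)² = 98.6333  ⇒  Var(R_m) = 98.6333 / 5 = 19.7267
β = Cov / Var(R_m) = 13.6393 / 19.7267 = 0.6914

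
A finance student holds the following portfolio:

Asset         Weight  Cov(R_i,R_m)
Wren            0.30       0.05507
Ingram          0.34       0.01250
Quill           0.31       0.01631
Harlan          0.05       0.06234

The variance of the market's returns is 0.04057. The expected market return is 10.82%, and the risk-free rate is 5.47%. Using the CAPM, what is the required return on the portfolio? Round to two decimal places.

9.29%

β_Wren = 0.05507 / 0.04057 = 1.3574
β_Ingram = 0.01250 / 0.04057 = 0.3081
β_Quill = 0.01631 / 0.04057 = 0.4020
β_Harlan = 0.06234 / 0.04057 = 1.5366
β_P = Σ w_i β_i = 0.30×1.3574 + 0.34×0.3081 + 0.31×0.4020 + 0.05×1.5366 = 0.7134
MRP = 10.82% − 5.47% = 5.35%
E(R_P) = R_f + β_P × MRP = 5.47% + 0.7134 × 5.35% = 9.29%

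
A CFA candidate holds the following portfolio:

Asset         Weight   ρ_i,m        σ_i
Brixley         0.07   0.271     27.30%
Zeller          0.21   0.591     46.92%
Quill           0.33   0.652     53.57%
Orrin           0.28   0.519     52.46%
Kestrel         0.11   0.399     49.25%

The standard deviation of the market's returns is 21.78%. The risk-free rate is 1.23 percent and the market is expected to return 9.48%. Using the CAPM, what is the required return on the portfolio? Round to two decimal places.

β_Brixley = 0.271 × 27.30% / 21.78% = 0.3397
β_Zeller = 0.591 × 46.92% / 21.78% = 1.2732
β_Quill = 0.652 × 53.57% / 21.78% = 1.6037
β_Orrin = 0.519 × 52.46% / 21.78% = 1.2501
β_Kestrel = 0.399 × 49.25% / 21.78% = 0.9022
β_P = Σ w_i β_i = 0.07×0.3397 + 0.21×1.2732 + 0.33×1.6037 + 0.28×1.2501 + 0.11×0.9022 = 1.2696
MRP = 9.48% − 1.23% = 8.25%
E(R_P) = R_f + β_P × MRP = 1.23% + 1.2696 × 8.25% = 11.70%

11.70%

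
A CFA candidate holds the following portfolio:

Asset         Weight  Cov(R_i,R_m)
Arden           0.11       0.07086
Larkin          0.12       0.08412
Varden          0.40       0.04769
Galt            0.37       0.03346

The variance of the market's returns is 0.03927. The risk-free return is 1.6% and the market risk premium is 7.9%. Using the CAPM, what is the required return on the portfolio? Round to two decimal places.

β_Arden = 0.07086 / 0.03927 = 1.8044
β_Larkin = 0.08412 / 0.03927 = 2.1421
β_Varden = 0.04769 / 0.03927 = 1.2144
β_Galt = 0.03346 / 0.03927 = 0.8520
β_P = Σ w_i β_i = 0.11×1.8044 + 0.12×2.1421 + 0.40×1.2144 + 0.37×0.8520 = 1.2565
E(R_P) = R_f + β_P × MRP = 1.6% + 1.2565 × 7.9% = 11.53%

11.53%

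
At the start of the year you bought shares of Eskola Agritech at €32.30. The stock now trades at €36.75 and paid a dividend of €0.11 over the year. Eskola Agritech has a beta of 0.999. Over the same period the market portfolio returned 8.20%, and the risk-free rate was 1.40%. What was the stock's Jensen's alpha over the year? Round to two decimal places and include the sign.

+5.92%

Realised HPR = (P1 + D1 − P0) / P0 = (36.75 + 0.11 − 32.30) / 32.30 = 4.56 / 32.30 = 14.1176%
MRP = 8.20% − 1.40% = 6.80%
CAPM required = R_f + β·MRP = 1.40% + 0.999 × 6.80% = 8.19320%
α = realised − required = 14.1176% − 8.19320% = +5.92%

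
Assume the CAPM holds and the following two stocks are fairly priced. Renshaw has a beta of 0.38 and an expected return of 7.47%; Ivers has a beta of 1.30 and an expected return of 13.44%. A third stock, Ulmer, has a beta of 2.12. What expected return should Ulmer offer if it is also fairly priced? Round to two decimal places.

MRP (SML slope) = (13.44% − 7.47%) / (1.30 − 0.38) = 5.97% / 0.92 = 6.4891%
R_f (intercept) = 7.47% − 0.38 × 6.4891% = 5.0041%
E(R_Ulmer) = R_f + β × MRP = 5.0041% + 2.12 × 6.4891% = 18.76%

18.76%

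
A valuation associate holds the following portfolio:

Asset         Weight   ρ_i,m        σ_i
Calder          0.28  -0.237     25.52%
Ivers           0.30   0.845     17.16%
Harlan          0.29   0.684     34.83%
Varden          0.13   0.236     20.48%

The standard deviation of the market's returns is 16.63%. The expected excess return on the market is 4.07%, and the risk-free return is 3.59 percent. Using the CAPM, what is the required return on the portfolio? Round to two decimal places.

6.08%

β_Calder = -0.237 × 25.52% / 16.63% = -0.3637
β_Ivers = 0.845 × 17.16% / 16.63% = 0.8719
β_Harlan = 0.684 × 34.83% / 16.63% = 1.4326
β_Varden = 0.236 × 20.48% / 16.63% = 0.2906
β_P = Σ w_i β_i = 0.28×-0.3637 + 0.30×0.8719 + 0.29×1.4326 + 0.13×0.2906 = 0.6130
E(R_P) = R_f + β_P × MRP = 3.59% + 0.6130 × 4.07% = 6.08%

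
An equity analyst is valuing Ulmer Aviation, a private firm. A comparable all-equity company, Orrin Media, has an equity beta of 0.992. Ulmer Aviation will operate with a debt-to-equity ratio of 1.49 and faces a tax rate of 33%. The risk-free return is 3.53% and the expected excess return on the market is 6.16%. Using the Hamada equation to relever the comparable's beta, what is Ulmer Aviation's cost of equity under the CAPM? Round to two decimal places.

β_L = β_U × [1 + (1 − t)(D/E)] = 0.992 × [1 + (1 − 0.33) × 1.49]
    = 0.992 × [1 + 0.67 × 1.49] = 0.992 × 1.9983 = 1.9823
E(R) = R_f + β_L × MRP = 3.53% + 1.9823 × 6.16% = 15.74%

15.74%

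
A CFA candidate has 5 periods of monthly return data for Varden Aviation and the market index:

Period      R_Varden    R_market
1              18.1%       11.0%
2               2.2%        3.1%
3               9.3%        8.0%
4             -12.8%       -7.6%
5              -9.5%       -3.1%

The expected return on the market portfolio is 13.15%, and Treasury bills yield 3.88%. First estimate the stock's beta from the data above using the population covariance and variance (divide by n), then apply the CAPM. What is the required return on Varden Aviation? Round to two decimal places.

Mean R_i = (18.1 + 2.2 + 9.3 − 12.8 − 9.5) / 5 = 1.4600%
Mean R_m = (11.0 + 3.1 + 8.0 − 7.6 − 3.1) / 5 = 2.2800%
Σ(R_i − R̄_i)(R_m − R̄_m) = 390.4060  ⇒  Cov = 390.4060 / 5 = 78.0812
Σ(R_m − R̄_m)² = 235.9880  ⇒  Var(R_m) = 235.9880 / 5 = 47.1976
β = Cov / Var(R_m) = 78.0812 / 47.1976 = 1.6543
MRP = 13.15% − 3.88% = 9.27%
E(R) = R_f + β × MRP = 3.88% + 1.6543 × 9.27% = 19.22%

19.22%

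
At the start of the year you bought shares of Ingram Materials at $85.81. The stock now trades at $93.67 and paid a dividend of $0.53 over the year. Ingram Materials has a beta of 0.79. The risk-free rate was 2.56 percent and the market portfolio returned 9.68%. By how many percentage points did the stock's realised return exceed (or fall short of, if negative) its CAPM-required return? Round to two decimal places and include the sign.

+1.59%

Realised HPR = (P1 + D1 − P0) / P0 = (93.67 + 0.53 − 85.81) / 85.81 = 8.39 / 85.81 = 9.7774%
MRP = 9.68% − 2.56% = 7.12%
CAPM required = R_f + β·MRP = 2.56% + 0.79 × 7.12% = 8.1848%
α = realised − required = 9.7774% − 8.1848% = +1.59%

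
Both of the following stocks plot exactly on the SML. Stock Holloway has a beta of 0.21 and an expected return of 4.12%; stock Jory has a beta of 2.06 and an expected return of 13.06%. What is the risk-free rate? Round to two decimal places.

Both satisfy E(R) = R_f + β·MRP, so the slope of the SML is
MRP = (13.06% − 4.12%) / (2.06 − 0.21) = 8.94% / 1.85 = 4.8324%
R_f = E(R_Holloway) − β_Holloway·MRP = 4.12% − 0.21 × 4.8324% = 3.1052%

3.11%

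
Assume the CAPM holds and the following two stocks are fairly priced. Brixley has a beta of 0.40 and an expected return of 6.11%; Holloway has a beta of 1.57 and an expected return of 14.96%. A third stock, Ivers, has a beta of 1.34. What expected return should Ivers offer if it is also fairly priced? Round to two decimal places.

13.22%

MRP (SML slope) = (14.96% − 6.11%) / (1.57 − 0.40) = 8.85% / 1.17 = 7.5641%
R_f (intercept) = 6.11% − 0.40 × 7.5641% = 3.0844%
E(R_Ivers) = R_f + β × MRP = 3.0844% + 1.34 × 7.5641% = 13.22%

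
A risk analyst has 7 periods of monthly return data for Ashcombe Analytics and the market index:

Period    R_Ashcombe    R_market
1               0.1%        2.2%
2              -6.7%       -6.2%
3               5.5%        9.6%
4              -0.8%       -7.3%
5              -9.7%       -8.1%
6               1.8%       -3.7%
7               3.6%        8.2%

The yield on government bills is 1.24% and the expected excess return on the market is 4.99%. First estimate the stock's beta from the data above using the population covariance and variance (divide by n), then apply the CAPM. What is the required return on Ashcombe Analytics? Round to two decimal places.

Mean R_i = (0.1 − 6.7 + 5.5 − 0.8 − 9.7 + 1.8 + 3.6) / 7 = -0.8857%
Mean R_m = (2.2 − 6.2 + 9.6 − 7.3 − 8.1 − 3.7 + 8.2) / 7 = -0.7571%
Σ(R_i − R̄_i)(R_m − R̄_m) = 197.1357  ⇒  Cov = 197.1357 / 7 = 28.1622
Σ(R_m − R̄_m)² = 331.2571  ⇒  Var(R_m) = 331.2571 / 7 = 47.3224
β = Cov / Var(R_m) = 28.1622 / 47.3224 = 0.5951
E(R) = R_f + β × MRP = 1.24% + 0.5951 × 4.99% = 4.21%

4.21%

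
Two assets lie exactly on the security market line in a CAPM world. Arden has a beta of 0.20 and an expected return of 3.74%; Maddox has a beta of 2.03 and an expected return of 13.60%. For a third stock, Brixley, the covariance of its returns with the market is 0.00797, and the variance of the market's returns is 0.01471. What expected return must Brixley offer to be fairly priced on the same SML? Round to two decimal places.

5.58%

MRP = (13.60% − 3.74%) / (2.03 − 0.20) = 5.3880%
R_f = 3.74% − 0.20 × 5.3880% = 2.6624%
β_Brixley = Cov / Var(R_m) = 0.00797 / 0.01471 = 0.5418
E(R_Brixley) = R_f + β × MRP = 2.6624% + 0.5418 × 5.3880% = 5.58%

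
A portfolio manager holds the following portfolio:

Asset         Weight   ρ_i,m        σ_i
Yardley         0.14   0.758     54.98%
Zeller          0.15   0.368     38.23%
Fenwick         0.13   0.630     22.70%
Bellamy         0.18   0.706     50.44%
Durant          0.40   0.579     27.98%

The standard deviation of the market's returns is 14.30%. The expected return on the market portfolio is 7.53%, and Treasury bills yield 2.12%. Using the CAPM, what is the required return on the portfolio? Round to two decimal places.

β_Yardley = 0.758 × 54.98% / 14.30% = 2.9143
β_Zeller = 0.368 × 38.23% / 14.30% = 0.9838
β_Fenwick = 0.630 × 22.70% / 14.30% = 1.0001
β_Bellamy = 0.706 × 50.44% / 14.30% = 2.4903
β_Durant = 0.579 × 27.98% / 14.30% = 1.1329
β_P = Σ w_i β_i = 0.14×2.9143 + 0.15×0.9838 + 0.13×1.0001 + 0.18×2.4903 + 0.40×1.1329 = 1.5870
MRP = 7.53% − 2.12% = 5.41%
E(R_P) = R_f + β_P × MRP = 2.12% + 1.5870 × 5.41% = 10.71%

10.71%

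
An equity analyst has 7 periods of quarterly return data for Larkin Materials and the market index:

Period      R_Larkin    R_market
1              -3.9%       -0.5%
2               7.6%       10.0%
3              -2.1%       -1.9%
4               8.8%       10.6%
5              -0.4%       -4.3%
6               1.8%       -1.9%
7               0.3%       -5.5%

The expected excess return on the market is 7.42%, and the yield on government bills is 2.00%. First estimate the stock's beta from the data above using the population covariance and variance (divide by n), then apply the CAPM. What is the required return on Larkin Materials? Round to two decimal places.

6.54%

Mean R_i = (-3.9 + 7.6 − 2.1 + 8.8 − 0.4 + 1.8 + 0.3) / 7 = 1.7286%
Mean R_m = (-0.5 + 10.0 − 1.9 + 10.6 − 4.3 − 1.9 − 5.5) / 7 = 0.9286%
Σ(R_i − R̄_i)(R_m − R̄_m) = 160.6343  ⇒  Cov = 160.6343 / 7 = 22.9478
Σ(R_m − R̄_m)² = 262.5343  ⇒  Var(R_m) = 262.5343 / 7 = 37.5049
β = Cov / Var(R_m) = 22.9478 / 37.5049 = 0.6119
E(R) = R_f + β × MRP = 2.00% + 0.6119 × 7.42% = 6.54%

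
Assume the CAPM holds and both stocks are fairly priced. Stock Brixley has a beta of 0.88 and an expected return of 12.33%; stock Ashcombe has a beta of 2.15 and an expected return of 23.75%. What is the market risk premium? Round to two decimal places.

8.99%

Both satisfy E(R) = R_f + β·MRP, so the slope of the SML is
MRP = (23.75% − 12.33%) / (2.15 − 0.88) = 11.42% / 1.27 = 8.9921%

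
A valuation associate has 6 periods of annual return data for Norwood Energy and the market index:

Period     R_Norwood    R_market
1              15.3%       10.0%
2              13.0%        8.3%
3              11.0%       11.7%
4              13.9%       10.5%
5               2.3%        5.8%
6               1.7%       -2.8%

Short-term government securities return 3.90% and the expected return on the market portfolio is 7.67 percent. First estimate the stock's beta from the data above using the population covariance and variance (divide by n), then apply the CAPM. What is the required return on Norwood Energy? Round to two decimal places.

7.33%

Mean R_i = (15.3 + 13.0 + 11.0 + 13.9 + 2.3 + 1.7) / 6 = 9.5333%
Mean R_m = (10.0 + 8.3 + 11.7 + 10.5 + 5.8 − 2.8) / 6 = 7.2500%
Σ(R_i − R̄_i)(R_m − R̄_m) = 129.4300  ⇒  Cov = 129.4300 / 6 = 21.5717
Σ(R_m − R̄_m)² = 142.1350  ⇒  Var(R_m) = 142.1350 / 6 = 23.6892
β = Cov / Var(R_m) = 21.5717 / 23.6892 = 0.9106
MRP = 7.67% − 3.90% = 3.77%
E(R) = R_f + β × MRP = 3.90% + 0.9106 × 3.77% = 7.33%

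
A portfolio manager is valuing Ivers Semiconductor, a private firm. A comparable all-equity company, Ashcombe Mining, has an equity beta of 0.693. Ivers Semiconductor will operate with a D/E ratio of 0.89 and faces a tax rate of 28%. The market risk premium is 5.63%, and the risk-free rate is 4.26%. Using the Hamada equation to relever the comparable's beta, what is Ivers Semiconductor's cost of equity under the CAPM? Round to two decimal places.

β_L = β_U × [1 + (1 − t)(D/E)] = 0.693 × [1 + (1 − 0.28) × 0.89]
    = 0.693 × [1 + 0.72 × 0.89] = 0.693 × 1.6408 = 1.1371
E(R) = R_f + β_L × MRP = 4.26% + 1.1371 × 5.63% = 10.66%

10.66%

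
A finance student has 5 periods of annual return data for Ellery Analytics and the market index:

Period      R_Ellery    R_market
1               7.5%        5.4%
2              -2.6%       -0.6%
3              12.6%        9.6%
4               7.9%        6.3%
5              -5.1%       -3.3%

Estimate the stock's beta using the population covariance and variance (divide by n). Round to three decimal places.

1.423

Mean R_i = (7.5 − 2.6 + 12.6 + 7.9 − 5.1) / 5 = 4.0600%
Mean R_m = (5.4 − 0.6 + 9.6 + 6.3 − 3.3) / 5 = 3.4800%
Σ(R_i − R̄_i)(R_m − R̄_m) = 158.9760  ⇒  Cov = 158.9760 / 5 = 31.7952
Σ(R_m − R̄_m)² = 111.7080  ⇒  Var(R_m) = 111.7080 / 5 = 22.3416
β = Cov / Var(R_m) = 31.7952 / 22.3416 = 1.4231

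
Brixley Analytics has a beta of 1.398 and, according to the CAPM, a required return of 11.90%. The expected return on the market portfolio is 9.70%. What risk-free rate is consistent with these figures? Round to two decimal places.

E(R) = R_f + β(E(R_m) − R_f) = R_f(1 − β) + β·E(R_m)
11.90% = R_f × (1 − 1.398) + 1.398 × 9.70%
11.90% = R_f × -0.398 + 13.56060%
R_f = (11.90% − 13.56060%) / -0.398 = 4.17%

4.17%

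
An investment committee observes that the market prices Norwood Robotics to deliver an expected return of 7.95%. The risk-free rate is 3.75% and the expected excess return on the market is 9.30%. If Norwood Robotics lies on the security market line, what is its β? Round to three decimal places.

β = (E(R) − R_f) / MRP = (7.95% − 3.75%) / 9.30% = 4.20% / 9.30% = 0.452

0.452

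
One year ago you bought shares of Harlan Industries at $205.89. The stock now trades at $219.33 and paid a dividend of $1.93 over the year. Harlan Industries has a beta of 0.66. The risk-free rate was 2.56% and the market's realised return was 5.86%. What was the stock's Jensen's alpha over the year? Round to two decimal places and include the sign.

Realised HPR = (P1 + D1 − P0) / P0 = (219.33 + 1.93 − 205.89) / 205.89 = 15.37 / 205.89 = 7.4652%
MRP = 5.86% − 2.56% = 3.30%
CAPM required = R_f + β·MRP = 2.56% + 0.66 × 3.30% = 4.7380%
α = realised − required = 7.4652% − 4.7380% = +2.73%

+2.73%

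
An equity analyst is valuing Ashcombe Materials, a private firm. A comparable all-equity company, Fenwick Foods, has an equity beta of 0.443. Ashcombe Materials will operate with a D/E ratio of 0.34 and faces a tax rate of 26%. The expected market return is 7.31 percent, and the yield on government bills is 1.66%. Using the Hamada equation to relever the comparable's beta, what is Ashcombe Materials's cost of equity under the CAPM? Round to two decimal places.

4.79%

β_L = β_U × [1 + (1 − t)(D/E)] = 0.443 × [1 + (1 − 0.26) × 0.34]
    = 0.443 × [1 + 0.74 × 0.34] = 0.443 × 1.2516 = 0.5545
MRP = 7.31% − 1.66% = 5.65%
E(R) = R_f + β_L × MRP = 1.66% + 0.5545 × 5.65% = 4.79%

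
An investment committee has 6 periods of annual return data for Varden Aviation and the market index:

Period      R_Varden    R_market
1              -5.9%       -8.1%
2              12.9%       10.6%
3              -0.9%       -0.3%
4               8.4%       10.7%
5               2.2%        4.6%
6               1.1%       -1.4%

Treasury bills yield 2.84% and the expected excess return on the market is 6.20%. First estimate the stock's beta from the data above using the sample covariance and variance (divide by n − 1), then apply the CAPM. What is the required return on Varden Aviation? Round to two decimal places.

Mean R_i = (-5.9 + 12.9 − 0.9 + 8.4 + 2.2 + 1.1) / 6 = 2.9667%
Mean R_m = (-8.1 + 10.6 − 0.3 + 10.7 + 4.6 − 1.4) / 6 = 2.6833%
Σ(R_i − R̄_i)(R_m − R̄_m) = 235.4967  ⇒  Cov = 235.4967 / 5 = 47.0993
Σ(R_m − R̄_m)² = 272.4683  ⇒  Var(R_m) = 272.4683 / 5 = 54.4937
β = Cov / Var(R_m) = 47.0993 / 54.4937 = 0.8643
E(R) = R_f + β × MRP = 2.84% + 0.8643 × 6.20% = 8.20%

8.20%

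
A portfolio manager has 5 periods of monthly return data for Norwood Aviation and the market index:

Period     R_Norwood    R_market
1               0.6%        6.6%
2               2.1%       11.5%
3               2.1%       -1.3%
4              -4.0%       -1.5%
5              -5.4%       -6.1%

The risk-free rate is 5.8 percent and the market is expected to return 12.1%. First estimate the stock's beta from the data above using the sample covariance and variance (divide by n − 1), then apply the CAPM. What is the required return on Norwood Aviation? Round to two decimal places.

Mean R_i = (0.6 + 2.1 + 2.1 − 4.0 − 5.4) / 5 = -0.9200%
Mean R_m = (6.6 + 11.5 − 1.3 − 1.5 − 6.1) / 5 = 1.8400%
Σ(R_i − R̄_i)(R_m − R̄_m) = 72.7840  ⇒  Cov = 72.7840 / 4 = 18.1960
Σ(R_m − R̄_m)² = 200.0320  ⇒  Var(R_m) = 200.0320 / 4 = 50.0080
β = Cov / Var(R_m) = 18.1960 / 50.0080 = 0.3639
MRP = 12.1% − 5.8% = 6.30%
E(R) = R_f + β × MRP = 5.8% + 0.3639 × 6.3% = 8.09%

8.09%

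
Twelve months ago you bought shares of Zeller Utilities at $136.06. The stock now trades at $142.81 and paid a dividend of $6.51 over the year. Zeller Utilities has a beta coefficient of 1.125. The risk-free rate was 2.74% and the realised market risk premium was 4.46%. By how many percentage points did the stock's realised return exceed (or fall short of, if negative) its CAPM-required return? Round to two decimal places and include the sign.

+1.99%

Realised HPR = (P1 + D1 − P0) / P0 = (142.81 + 6.51 − 136.06) / 136.06 = 13.26 / 136.06 = 9.7457%
CAPM required = R_f + β·MRP = 2.74% + 1.125 × 4.46% = 7.75750%
α = realised − required = 9.7457% − 7.75750% = +1.99%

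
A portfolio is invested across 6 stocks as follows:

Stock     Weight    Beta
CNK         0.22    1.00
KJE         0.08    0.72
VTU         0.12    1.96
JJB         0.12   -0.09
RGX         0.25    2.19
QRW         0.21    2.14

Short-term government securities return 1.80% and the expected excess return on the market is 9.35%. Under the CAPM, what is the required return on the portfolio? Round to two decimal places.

β_P = Σ w_i β_i = 0.22×1.00 + 0.08×0.72 + 0.12×1.96 + 0.12×-0.09 + 0.25×2.19 + 0.21×2.14 = 1.4989
E(R_P) = R_f + β_P × MRP = 1.80% + 1.4989 × 9.35% = 15.81%

15.81%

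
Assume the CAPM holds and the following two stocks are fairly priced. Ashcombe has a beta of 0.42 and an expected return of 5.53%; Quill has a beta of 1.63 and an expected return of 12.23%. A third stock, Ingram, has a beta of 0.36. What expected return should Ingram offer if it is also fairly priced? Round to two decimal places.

MRP (SML slope) = (12.23% − 5.53%) / (1.63 − 0.42) = 6.70% / 1.21 = 5.5372%
R_f (intercept) = 5.53% − 0.42 × 5.5372% = 3.2044%
E(R_Ingram) = R_f + β × MRP = 3.2044% + 0.36 × 5.5372% = 5.20%

5.20%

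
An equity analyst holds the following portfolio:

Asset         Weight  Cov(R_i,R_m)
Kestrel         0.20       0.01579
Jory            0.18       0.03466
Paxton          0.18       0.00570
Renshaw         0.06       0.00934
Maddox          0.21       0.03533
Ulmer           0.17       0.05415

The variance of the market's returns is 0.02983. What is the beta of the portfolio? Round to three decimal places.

0.926

β_Kestrel = 0.01579 / 0.02983 = 0.5293
β_Jory = 0.03466 / 0.02983 = 1.1619
β_Paxton = 0.00570 / 0.02983 = 0.1911
β_Renshaw = 0.00934 / 0.02983 = 0.3131
β_Maddox = 0.03533 / 0.02983 = 1.1844
β_Ulmer = 0.05415 / 0.02983 = 1.8153
β_P = Σ w_i β_i = 0.20×0.5293 + 0.18×1.1619 + 0.18×0.1911 + 0.06×0.3131 + 0.21×1.1844 + 0.17×1.8153 = 0.9255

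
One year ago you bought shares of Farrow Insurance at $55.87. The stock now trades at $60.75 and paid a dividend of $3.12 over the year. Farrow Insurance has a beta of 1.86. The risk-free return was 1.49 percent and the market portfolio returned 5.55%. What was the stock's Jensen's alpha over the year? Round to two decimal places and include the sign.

Realised HPR = (P1 + D1 − P0) / P0 = (60.75 + 3.12 − 55.87) / 55.87 = 8.00 / 55.87 = 14.3190%
MRP = 5.55% − 1.49% = 4.06%
CAPM required = R_f + β·MRP = 1.49% + 1.86 × 4.06% = 9.0416%
α = realised − required = 14.3190% − 9.0416% = +5.28%

+5.28%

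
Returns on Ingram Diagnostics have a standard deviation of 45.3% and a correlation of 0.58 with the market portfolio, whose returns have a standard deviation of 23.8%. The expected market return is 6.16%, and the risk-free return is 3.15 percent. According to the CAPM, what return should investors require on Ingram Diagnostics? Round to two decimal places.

β = ρ × σ_i / σ_m = 0.58 × 45.3% / 23.8% = 1.1039
MRP = 6.16% − 3.15% = 3.01%
E(R) = 3.15% + 1.1039 × 3.01% = 6.47%

6.47%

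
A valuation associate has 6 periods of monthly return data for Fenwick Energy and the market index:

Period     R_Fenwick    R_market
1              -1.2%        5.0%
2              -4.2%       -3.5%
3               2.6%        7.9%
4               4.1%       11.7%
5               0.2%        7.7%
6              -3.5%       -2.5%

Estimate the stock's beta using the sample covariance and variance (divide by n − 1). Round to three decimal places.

Mean R_i = (-1.2 − 4.2 + 2.6 + 4.1 + 0.2 − 3.5) / 6 = -0.3333%
Mean R_m = (5.0 − 3.5 + 7.9 + 11.7 + 7.7 − 2.5) / 6 = 4.3833%
Σ(R_i − R̄_i)(R_m − R̄_m) = 96.2667  ⇒  Cov = 96.2667 / 5 = 19.2533
Σ(R_m − R̄_m)² = 186.8083  ⇒  Var(R_m) = 186.8083 / 5 = 37.3617
β = Cov / Var(R_m) = 19.2533 / 37.3617 = 0.5153

0.515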